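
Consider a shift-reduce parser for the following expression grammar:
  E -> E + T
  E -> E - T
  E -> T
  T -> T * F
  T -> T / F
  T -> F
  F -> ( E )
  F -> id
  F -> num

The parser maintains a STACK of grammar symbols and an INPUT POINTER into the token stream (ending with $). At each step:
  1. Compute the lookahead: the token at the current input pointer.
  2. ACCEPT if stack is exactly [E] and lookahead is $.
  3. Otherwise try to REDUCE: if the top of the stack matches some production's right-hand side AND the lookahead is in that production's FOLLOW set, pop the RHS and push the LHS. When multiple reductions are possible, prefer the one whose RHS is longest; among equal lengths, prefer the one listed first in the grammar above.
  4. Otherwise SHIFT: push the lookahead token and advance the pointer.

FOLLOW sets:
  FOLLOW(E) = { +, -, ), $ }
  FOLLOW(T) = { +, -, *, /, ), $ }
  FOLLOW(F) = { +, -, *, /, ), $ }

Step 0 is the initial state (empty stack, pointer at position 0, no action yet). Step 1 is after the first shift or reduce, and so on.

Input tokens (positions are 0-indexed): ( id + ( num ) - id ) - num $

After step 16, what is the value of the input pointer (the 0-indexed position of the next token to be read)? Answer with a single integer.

Answer: 7

Derivation:
Step 1: shift (. Stack=[(] ptr=1 lookahead=id remaining=[id + ( num ) - id ) - num $]
Step 2: shift id. Stack=[( id] ptr=2 lookahead=+ remaining=[+ ( num ) - id ) - num $]
Step 3: reduce F->id. Stack=[( F] ptr=2 lookahead=+ remaining=[+ ( num ) - id ) - num $]
Step 4: reduce T->F. Stack=[( T] ptr=2 lookahead=+ remaining=[+ ( num ) - id ) - num $]
Step 5: reduce E->T. Stack=[( E] ptr=2 lookahead=+ remaining=[+ ( num ) - id ) - num $]
Step 6: shift +. Stack=[( E +] ptr=3 lookahead=( remaining=[( num ) - id ) - num $]
Step 7: shift (. Stack=[( E + (] ptr=4 lookahead=num remaining=[num ) - id ) - num $]
Step 8: shift num. Stack=[( E + ( num] ptr=5 lookahead=) remaining=[) - id ) - num $]
Step 9: reduce F->num. Stack=[( E + ( F] ptr=5 lookahead=) remaining=[) - id ) - num $]
Step 10: reduce T->F. Stack=[( E + ( T] ptr=5 lookahead=) remaining=[) - id ) - num $]
Step 11: reduce E->T. Stack=[( E + ( E] ptr=5 lookahead=) remaining=[) - id ) - num $]
Step 12: shift ). Stack=[( E + ( E )] ptr=6 lookahead=- remaining=[- id ) - num $]
Step 13: reduce F->( E ). Stack=[( E + F] ptr=6 lookahead=- remaining=[- id ) - num $]
Step 14: reduce T->F. Stack=[( E + T] ptr=6 lookahead=- remaining=[- id ) - num $]
Step 15: reduce E->E + T. Stack=[( E] ptr=6 lookahead=- remaining=[- id ) - num $]
Step 16: shift -. Stack=[( E -] ptr=7 lookahead=id remaining=[id ) - num $]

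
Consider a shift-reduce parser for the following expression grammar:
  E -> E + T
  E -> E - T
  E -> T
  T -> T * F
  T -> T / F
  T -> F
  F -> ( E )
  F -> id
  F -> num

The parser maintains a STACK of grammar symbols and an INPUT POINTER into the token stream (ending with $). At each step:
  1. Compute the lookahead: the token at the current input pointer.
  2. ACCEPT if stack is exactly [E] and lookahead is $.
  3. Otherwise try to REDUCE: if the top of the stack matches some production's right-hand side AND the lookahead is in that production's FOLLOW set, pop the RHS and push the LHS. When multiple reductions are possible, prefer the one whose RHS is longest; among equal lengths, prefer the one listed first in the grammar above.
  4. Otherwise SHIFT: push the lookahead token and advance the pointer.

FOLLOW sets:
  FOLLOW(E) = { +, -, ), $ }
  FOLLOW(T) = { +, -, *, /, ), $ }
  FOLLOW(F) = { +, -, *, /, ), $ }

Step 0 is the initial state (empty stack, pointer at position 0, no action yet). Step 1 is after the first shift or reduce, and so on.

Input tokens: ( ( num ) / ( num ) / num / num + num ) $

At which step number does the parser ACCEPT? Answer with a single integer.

Answer: 37

Derivation:
Step 1: shift (. Stack=[(] ptr=1 lookahead=( remaining=[( num ) / ( num ) / num / num + num ) $]
Step 2: shift (. Stack=[( (] ptr=2 lookahead=num remaining=[num ) / ( num ) / num / num + num ) $]
Step 3: shift num. Stack=[( ( num] ptr=3 lookahead=) remaining=[) / ( num ) / num / num + num ) $]
Step 4: reduce F->num. Stack=[( ( F] ptr=3 lookahead=) remaining=[) / ( num ) / num / num + num ) $]
Step 5: reduce T->F. Stack=[( ( T] ptr=3 lookahead=) remaining=[) / ( num ) / num / num + num ) $]
Step 6: reduce E->T. Stack=[( ( E] ptr=3 lookahead=) remaining=[) / ( num ) / num / num + num ) $]
Step 7: shift ). Stack=[( ( E )] ptr=4 lookahead=/ remaining=[/ ( num ) / num / num + num ) $]
Step 8: reduce F->( E ). Stack=[( F] ptr=4 lookahead=/ remaining=[/ ( num ) / num / num + num ) $]
Step 9: reduce T->F. Stack=[( T] ptr=4 lookahead=/ remaining=[/ ( num ) / num / num + num ) $]
Step 10: shift /. Stack=[( T /] ptr=5 lookahead=( remaining=[( num ) / num / num + num ) $]
Step 11: shift (. Stack=[( T / (] ptr=6 lookahead=num remaining=[num ) / num / num + num ) $]
Step 12: shift num. Stack=[( T / ( num] ptr=7 lookahead=) remaining=[) / num / num + num ) $]
Step 13: reduce F->num. Stack=[( T / ( F] ptr=7 lookahead=) remaining=[) / num / num + num ) $]
Step 14: reduce T->F. Stack=[( T / ( T] ptr=7 lookahead=) remaining=[) / num / num + num ) $]
Step 15: reduce E->T. Stack=[( T / ( E] ptr=7 lookahead=) remaining=[) / num / num + num ) $]
Step 16: shift ). Stack=[( T / ( E )] ptr=8 lookahead=/ remaining=[/ num / num + num ) $]
Step 17: reduce F->( E ). Stack=[( T / F] ptr=8 lookahead=/ remaining=[/ num / num + num ) $]
Step 18: reduce T->T / F. Stack=[( T] ptr=8 lookahead=/ remaining=[/ num / num + num ) $]
Step 19: shift /. Stack=[( T /] ptr=9 lookahead=num remaining=[num / num + num ) $]
Step 20: shift num. Stack=[( T / num] ptr=10 lookahead=/ remaining=[/ num + num ) $]
Step 21: reduce F->num. Stack=[( T / F] ptr=10 lookahead=/ remaining=[/ num + num ) $]
Step 22: reduce T->T / F. Stack=[( T] ptr=10 lookahead=/ remaining=[/ num + num ) $]
Step 23: shift /. Stack=[( T /] ptr=11 lookahead=num remaining=[num + num ) $]
Step 24: shift num. Stack=[( T / num] ptr=12 lookahead=+ remaining=[+ num ) $]
Step 25: reduce F->num. Stack=[( T / F] ptr=12 lookahead=+ remaining=[+ num ) $]
Step 26: reduce T->T / F. Stack=[( T] ptr=12 lookahead=+ remaining=[+ num ) $]
Step 27: reduce E->T. Stack=[( E] ptr=12 lookahead=+ remaining=[+ num ) $]
Step 28: shift +. Stack=[( E +] ptr=13 lookahead=num remaining=[num ) $]
Step 29: shift num. Stack=[( E + num] ptr=14 lookahead=) remaining=[) $]
Step 30: reduce F->num. Stack=[( E + F] ptr=14 lookahead=) remaining=[) $]
Step 31: reduce T->F. Stack=[( E + T] ptr=14 lookahead=) remaining=[) $]
Step 32: reduce E->E + T. Stack=[( E] ptr=14 lookahead=) remaining=[) $]
Step 33: shift ). Stack=[( E )] ptr=15 lookahead=$ remaining=[$]
Step 34: reduce F->( E ). Stack=[F] ptr=15 lookahead=$ remaining=[$]
Step 35: reduce T->F. Stack=[T] ptr=15 lookahead=$ remaining=[$]
Step 36: reduce E->T. Stack=[E] ptr=15 lookahead=$ remaining=[$]
Step 37: accept. Stack=[E] ptr=15 lookahead=$ remaining=[$]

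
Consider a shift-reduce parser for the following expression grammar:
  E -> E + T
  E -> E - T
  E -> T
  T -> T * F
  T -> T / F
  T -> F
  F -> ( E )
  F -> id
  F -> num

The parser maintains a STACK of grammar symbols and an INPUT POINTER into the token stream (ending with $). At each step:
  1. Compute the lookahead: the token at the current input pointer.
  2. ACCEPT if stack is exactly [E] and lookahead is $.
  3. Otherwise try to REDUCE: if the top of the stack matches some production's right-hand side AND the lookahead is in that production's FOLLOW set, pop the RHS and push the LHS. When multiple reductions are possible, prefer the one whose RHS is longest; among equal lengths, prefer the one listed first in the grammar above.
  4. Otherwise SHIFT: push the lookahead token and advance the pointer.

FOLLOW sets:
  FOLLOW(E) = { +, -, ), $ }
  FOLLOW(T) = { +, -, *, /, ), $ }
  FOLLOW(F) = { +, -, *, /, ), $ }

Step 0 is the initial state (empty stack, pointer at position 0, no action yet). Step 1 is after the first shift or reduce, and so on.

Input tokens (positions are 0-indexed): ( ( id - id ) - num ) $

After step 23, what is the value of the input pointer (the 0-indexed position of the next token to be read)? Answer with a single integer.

Answer: 9

Derivation:
Step 1: shift (. Stack=[(] ptr=1 lookahead=( remaining=[( id - id ) - num ) $]
Step 2: shift (. Stack=[( (] ptr=2 lookahead=id remaining=[id - id ) - num ) $]
Step 3: shift id. Stack=[( ( id] ptr=3 lookahead=- remaining=[- id ) - num ) $]
Step 4: reduce F->id. Stack=[( ( F] ptr=3 lookahead=- remaining=[- id ) - num ) $]
Step 5: reduce T->F. Stack=[( ( T] ptr=3 lookahead=- remaining=[- id ) - num ) $]
Step 6: reduce E->T. Stack=[( ( E] ptr=3 lookahead=- remaining=[- id ) - num ) $]
Step 7: shift -. Stack=[( ( E -] ptr=4 lookahead=id remaining=[id ) - num ) $]
Step 8: shift id. Stack=[( ( E - id] ptr=5 lookahead=) remaining=[) - num ) $]
Step 9: reduce F->id. Stack=[( ( E - F] ptr=5 lookahead=) remaining=[) - num ) $]
Step 10: reduce T->F. Stack=[( ( E - T] ptr=5 lookahead=) remaining=[) - num ) $]
Step 11: reduce E->E - T. Stack=[( ( E] ptr=5 lookahead=) remaining=[) - num ) $]
Step 12: shift ). Stack=[( ( E )] ptr=6 lookahead=- remaining=[- num ) $]
Step 13: reduce F->( E ). Stack=[( F] ptr=6 lookahead=- remaining=[- num ) $]
Step 14: reduce T->F. Stack=[( T] ptr=6 lookahead=- remaining=[- num ) $]
Step 15: reduce E->T. Stack=[( E] ptr=6 lookahead=- remaining=[- num ) $]
Step 16: shift -. Stack=[( E -] ptr=7 lookahead=num remaining=[num ) $]
Step 17: shift num. Stack=[( E - num] ptr=8 lookahead=) remaining=[) $]
Step 18: reduce F->num. Stack=[( E - F] ptr=8 lookahead=) remaining=[) $]
Step 19: reduce T->F. Stack=[( E - T] ptr=8 lookahead=) remaining=[) $]
Step 20: reduce E->E - T. Stack=[( E] ptr=8 lookahead=) remaining=[) $]
Step 21: shift ). Stack=[( E )] ptr=9 lookahead=$ remaining=[$]
Step 22: reduce F->( E ). Stack=[F] ptr=9 lookahead=$ remaining=[$]
Step 23: reduce T->F. Stack=[T] ptr=9 lookahead=$ remaining=[$]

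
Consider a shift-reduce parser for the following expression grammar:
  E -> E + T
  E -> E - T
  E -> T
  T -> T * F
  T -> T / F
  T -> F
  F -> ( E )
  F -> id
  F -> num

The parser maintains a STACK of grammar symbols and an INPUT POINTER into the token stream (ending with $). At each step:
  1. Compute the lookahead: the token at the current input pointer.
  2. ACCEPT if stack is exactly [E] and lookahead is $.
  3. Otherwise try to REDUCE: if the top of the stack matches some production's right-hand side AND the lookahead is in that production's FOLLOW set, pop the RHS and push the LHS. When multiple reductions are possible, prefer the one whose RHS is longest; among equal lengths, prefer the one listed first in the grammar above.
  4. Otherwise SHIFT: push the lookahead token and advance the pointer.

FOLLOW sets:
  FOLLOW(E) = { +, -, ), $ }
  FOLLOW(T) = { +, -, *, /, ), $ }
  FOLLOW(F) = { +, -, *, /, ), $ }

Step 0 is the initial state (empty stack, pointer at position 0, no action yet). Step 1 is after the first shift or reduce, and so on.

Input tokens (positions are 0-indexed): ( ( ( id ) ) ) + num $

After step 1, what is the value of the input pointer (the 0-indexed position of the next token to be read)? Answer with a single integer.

Step 1: shift (. Stack=[(] ptr=1 lookahead=( remaining=[( ( id ) ) ) + num $]

Answer: 1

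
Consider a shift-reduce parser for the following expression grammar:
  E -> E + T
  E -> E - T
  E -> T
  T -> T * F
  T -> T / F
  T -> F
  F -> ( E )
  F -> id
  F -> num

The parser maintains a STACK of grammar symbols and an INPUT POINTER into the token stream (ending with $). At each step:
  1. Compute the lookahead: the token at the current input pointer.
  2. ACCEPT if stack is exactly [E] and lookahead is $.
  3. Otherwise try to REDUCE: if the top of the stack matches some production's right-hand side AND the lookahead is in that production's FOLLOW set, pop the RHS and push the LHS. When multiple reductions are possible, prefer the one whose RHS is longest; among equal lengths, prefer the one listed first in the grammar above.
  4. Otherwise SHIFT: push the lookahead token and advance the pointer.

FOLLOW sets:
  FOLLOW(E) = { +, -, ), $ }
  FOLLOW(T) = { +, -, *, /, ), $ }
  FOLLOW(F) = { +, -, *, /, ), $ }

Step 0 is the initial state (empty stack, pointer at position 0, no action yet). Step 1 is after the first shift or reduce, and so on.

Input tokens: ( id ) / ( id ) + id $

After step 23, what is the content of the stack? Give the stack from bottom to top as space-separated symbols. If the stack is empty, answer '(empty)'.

Step 1: shift (. Stack=[(] ptr=1 lookahead=id remaining=[id ) / ( id ) + id $]
Step 2: shift id. Stack=[( id] ptr=2 lookahead=) remaining=[) / ( id ) + id $]
Step 3: reduce F->id. Stack=[( F] ptr=2 lookahead=) remaining=[) / ( id ) + id $]
Step 4: reduce T->F. Stack=[( T] ptr=2 lookahead=) remaining=[) / ( id ) + id $]
Step 5: reduce E->T. Stack=[( E] ptr=2 lookahead=) remaining=[) / ( id ) + id $]
Step 6: shift ). Stack=[( E )] ptr=3 lookahead=/ remaining=[/ ( id ) + id $]
Step 7: reduce F->( E ). Stack=[F] ptr=3 lookahead=/ remaining=[/ ( id ) + id $]
Step 8: reduce T->F. Stack=[T] ptr=3 lookahead=/ remaining=[/ ( id ) + id $]
Step 9: shift /. Stack=[T /] ptr=4 lookahead=( remaining=[( id ) + id $]
Step 10: shift (. Stack=[T / (] ptr=5 lookahead=id remaining=[id ) + id $]
Step 11: shift id. Stack=[T / ( id] ptr=6 lookahead=) remaining=[) + id $]
Step 12: reduce F->id. Stack=[T / ( F] ptr=6 lookahead=) remaining=[) + id $]
Step 13: reduce T->F. Stack=[T / ( T] ptr=6 lookahead=) remaining=[) + id $]
Step 14: reduce E->T. Stack=[T / ( E] ptr=6 lookahead=) remaining=[) + id $]
Step 15: shift ). Stack=[T / ( E )] ptr=7 lookahead=+ remaining=[+ id $]
Step 16: reduce F->( E ). Stack=[T / F] ptr=7 lookahead=+ remaining=[+ id $]
Step 17: reduce T->T / F. Stack=[T] ptr=7 lookahead=+ remaining=[+ id $]
Step 18: reduce E->T. Stack=[E] ptr=7 lookahead=+ remaining=[+ id $]
Step 19: shift +. Stack=[E +] ptr=8 lookahead=id remaining=[id $]
Step 20: shift id. Stack=[E + id] ptr=9 lookahead=$ remaining=[$]
Step 21: reduce F->id. Stack=[E + F] ptr=9 lookahead=$ remaining=[$]
Step 22: reduce T->F. Stack=[E + T] ptr=9 lookahead=$ remaining=[$]
Step 23: reduce E->E + T. Stack=[E] ptr=9 lookahead=$ remaining=[$]

Answer: E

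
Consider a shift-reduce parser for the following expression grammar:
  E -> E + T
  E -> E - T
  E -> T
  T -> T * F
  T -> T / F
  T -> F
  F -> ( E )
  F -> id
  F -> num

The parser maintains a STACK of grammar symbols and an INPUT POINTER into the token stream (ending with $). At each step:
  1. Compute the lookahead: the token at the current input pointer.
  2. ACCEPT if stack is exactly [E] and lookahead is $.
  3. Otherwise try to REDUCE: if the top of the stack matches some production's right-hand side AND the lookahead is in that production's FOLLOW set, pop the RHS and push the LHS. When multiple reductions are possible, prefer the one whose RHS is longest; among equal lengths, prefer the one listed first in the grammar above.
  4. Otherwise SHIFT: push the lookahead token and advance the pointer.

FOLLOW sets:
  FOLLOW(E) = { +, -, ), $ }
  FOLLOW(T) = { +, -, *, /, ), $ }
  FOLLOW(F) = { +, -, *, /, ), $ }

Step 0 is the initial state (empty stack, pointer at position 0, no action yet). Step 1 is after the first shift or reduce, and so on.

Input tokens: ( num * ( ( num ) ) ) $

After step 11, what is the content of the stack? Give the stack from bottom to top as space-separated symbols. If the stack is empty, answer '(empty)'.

Step 1: shift (. Stack=[(] ptr=1 lookahead=num remaining=[num * ( ( num ) ) ) $]
Step 2: shift num. Stack=[( num] ptr=2 lookahead=* remaining=[* ( ( num ) ) ) $]
Step 3: reduce F->num. Stack=[( F] ptr=2 lookahead=* remaining=[* ( ( num ) ) ) $]
Step 4: reduce T->F. Stack=[( T] ptr=2 lookahead=* remaining=[* ( ( num ) ) ) $]
Step 5: shift *. Stack=[( T *] ptr=3 lookahead=( remaining=[( ( num ) ) ) $]
Step 6: shift (. Stack=[( T * (] ptr=4 lookahead=( remaining=[( num ) ) ) $]
Step 7: shift (. Stack=[( T * ( (] ptr=5 lookahead=num remaining=[num ) ) ) $]
Step 8: shift num. Stack=[( T * ( ( num] ptr=6 lookahead=) remaining=[) ) ) $]
Step 9: reduce F->num. Stack=[( T * ( ( F] ptr=6 lookahead=) remaining=[) ) ) $]
Step 10: reduce T->F. Stack=[( T * ( ( T] ptr=6 lookahead=) remaining=[) ) ) $]
Step 11: reduce E->T. Stack=[( T * ( ( E] ptr=6 lookahead=) remaining=[) ) ) $]

Answer: ( T * ( ( E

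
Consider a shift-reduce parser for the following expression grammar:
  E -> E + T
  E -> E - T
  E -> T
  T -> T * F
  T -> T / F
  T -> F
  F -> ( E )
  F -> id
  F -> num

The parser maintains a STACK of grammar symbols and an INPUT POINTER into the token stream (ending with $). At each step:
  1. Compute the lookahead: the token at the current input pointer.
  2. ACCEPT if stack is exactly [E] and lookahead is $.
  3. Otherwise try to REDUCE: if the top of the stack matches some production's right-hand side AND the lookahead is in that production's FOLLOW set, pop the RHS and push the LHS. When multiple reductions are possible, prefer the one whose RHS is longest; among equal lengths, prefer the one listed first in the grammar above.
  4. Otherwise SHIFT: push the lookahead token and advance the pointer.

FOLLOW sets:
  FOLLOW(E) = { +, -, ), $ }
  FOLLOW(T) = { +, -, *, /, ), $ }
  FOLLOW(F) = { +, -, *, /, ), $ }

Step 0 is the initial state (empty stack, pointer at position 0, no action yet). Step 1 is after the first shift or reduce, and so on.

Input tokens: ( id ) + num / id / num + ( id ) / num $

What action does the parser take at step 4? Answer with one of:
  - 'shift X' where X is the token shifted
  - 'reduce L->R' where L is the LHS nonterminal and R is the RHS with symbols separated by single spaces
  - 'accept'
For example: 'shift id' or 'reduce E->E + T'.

Step 1: shift (. Stack=[(] ptr=1 lookahead=id remaining=[id ) + num / id / num + ( id ) / num $]
Step 2: shift id. Stack=[( id] ptr=2 lookahead=) remaining=[) + num / id / num + ( id ) / num $]
Step 3: reduce F->id. Stack=[( F] ptr=2 lookahead=) remaining=[) + num / id / num + ( id ) / num $]
Step 4: reduce T->F. Stack=[( T] ptr=2 lookahead=) remaining=[) + num / id / num + ( id ) / num $]

Answer: reduce T->F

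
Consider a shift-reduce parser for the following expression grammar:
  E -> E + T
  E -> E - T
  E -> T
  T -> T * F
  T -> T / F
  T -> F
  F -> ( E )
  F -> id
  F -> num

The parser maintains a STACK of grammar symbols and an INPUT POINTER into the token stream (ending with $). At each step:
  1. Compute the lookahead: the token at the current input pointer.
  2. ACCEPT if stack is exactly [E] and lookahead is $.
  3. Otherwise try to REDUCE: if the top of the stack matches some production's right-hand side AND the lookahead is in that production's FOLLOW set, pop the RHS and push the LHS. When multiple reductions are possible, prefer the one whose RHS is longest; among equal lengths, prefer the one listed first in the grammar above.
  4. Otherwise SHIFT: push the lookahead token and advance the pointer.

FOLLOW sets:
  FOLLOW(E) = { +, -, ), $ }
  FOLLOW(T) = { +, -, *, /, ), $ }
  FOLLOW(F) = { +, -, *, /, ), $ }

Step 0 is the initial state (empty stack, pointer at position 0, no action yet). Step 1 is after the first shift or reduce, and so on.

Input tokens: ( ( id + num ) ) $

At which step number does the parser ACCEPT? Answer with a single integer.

Step 1: shift (. Stack=[(] ptr=1 lookahead=( remaining=[( id + num ) ) $]
Step 2: shift (. Stack=[( (] ptr=2 lookahead=id remaining=[id + num ) ) $]
Step 3: shift id. Stack=[( ( id] ptr=3 lookahead=+ remaining=[+ num ) ) $]
Step 4: reduce F->id. Stack=[( ( F] ptr=3 lookahead=+ remaining=[+ num ) ) $]
Step 5: reduce T->F. Stack=[( ( T] ptr=3 lookahead=+ remaining=[+ num ) ) $]
Step 6: reduce E->T. Stack=[( ( E] ptr=3 lookahead=+ remaining=[+ num ) ) $]
Step 7: shift +. Stack=[( ( E +] ptr=4 lookahead=num remaining=[num ) ) $]
Step 8: shift num. Stack=[( ( E + num] ptr=5 lookahead=) remaining=[) ) $]
Step 9: reduce F->num. Stack=[( ( E + F] ptr=5 lookahead=) remaining=[) ) $]
Step 10: reduce T->F. Stack=[( ( E + T] ptr=5 lookahead=) remaining=[) ) $]
Step 11: reduce E->E + T. Stack=[( ( E] ptr=5 lookahead=) remaining=[) ) $]
Step 12: shift ). Stack=[( ( E )] ptr=6 lookahead=) remaining=[) $]
Step 13: reduce F->( E ). Stack=[( F] ptr=6 lookahead=) remaining=[) $]
Step 14: reduce T->F. Stack=[( T] ptr=6 lookahead=) remaining=[) $]
Step 15: reduce E->T. Stack=[( E] ptr=6 lookahead=) remaining=[) $]
Step 16: shift ). Stack=[( E )] ptr=7 lookahead=$ remaining=[$]
Step 17: reduce F->( E ). Stack=[F] ptr=7 lookahead=$ remaining=[$]
Step 18: reduce T->F. Stack=[T] ptr=7 lookahead=$ remaining=[$]
Step 19: reduce E->T. Stack=[E] ptr=7 lookahead=$ remaining=[$]
Step 20: accept. Stack=[E] ptr=7 lookahead=$ remaining=[$]

Answer: 20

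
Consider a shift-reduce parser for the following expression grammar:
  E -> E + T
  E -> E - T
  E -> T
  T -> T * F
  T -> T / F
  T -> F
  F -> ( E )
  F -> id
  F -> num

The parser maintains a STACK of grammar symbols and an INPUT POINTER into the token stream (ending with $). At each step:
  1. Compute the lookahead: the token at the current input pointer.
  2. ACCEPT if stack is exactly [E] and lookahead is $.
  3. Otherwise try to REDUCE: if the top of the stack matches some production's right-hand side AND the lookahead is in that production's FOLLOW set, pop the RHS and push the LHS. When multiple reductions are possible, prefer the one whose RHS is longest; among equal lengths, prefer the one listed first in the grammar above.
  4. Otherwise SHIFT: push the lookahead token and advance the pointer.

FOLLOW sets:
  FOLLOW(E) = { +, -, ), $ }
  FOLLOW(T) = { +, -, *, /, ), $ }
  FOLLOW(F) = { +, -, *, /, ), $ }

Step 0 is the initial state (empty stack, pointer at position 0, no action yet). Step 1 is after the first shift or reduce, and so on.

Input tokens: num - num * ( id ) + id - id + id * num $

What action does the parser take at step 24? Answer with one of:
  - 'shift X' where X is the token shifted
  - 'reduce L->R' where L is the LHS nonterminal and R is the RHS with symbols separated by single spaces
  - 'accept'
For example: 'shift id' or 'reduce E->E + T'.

Step 1: shift num. Stack=[num] ptr=1 lookahead=- remaining=[- num * ( id ) + id - id + id * num $]
Step 2: reduce F->num. Stack=[F] ptr=1 lookahead=- remaining=[- num * ( id ) + id - id + id * num $]
Step 3: reduce T->F. Stack=[T] ptr=1 lookahead=- remaining=[- num * ( id ) + id - id + id * num $]
Step 4: reduce E->T. Stack=[E] ptr=1 lookahead=- remaining=[- num * ( id ) + id - id + id * num $]
Step 5: shift -. Stack=[E -] ptr=2 lookahead=num remaining=[num * ( id ) + id - id + id * num $]
Step 6: shift num. Stack=[E - num] ptr=3 lookahead=* remaining=[* ( id ) + id - id + id * num $]
Step 7: reduce F->num. Stack=[E - F] ptr=3 lookahead=* remaining=[* ( id ) + id - id + id * num $]
Step 8: reduce T->F. Stack=[E - T] ptr=3 lookahead=* remaining=[* ( id ) + id - id + id * num $]
Step 9: shift *. Stack=[E - T *] ptr=4 lookahead=( remaining=[( id ) + id - id + id * num $]
Step 10: shift (. Stack=[E - T * (] ptr=5 lookahead=id remaining=[id ) + id - id + id * num $]
Step 11: shift id. Stack=[E - T * ( id] ptr=6 lookahead=) remaining=[) + id - id + id * num $]
Step 12: reduce F->id. Stack=[E - T * ( F] ptr=6 lookahead=) remaining=[) + id - id + id * num $]
Step 13: reduce T->F. Stack=[E - T * ( T] ptr=6 lookahead=) remaining=[) + id - id + id * num $]
Step 14: reduce E->T. Stack=[E - T * ( E] ptr=6 lookahead=) remaining=[) + id - id + id * num $]
Step 15: shift ). Stack=[E - T * ( E )] ptr=7 lookahead=+ remaining=[+ id - id + id * num $]
Step 16: reduce F->( E ). Stack=[E - T * F] ptr=7 lookahead=+ remaining=[+ id - id + id * num $]
Step 17: reduce T->T * F. Stack=[E - T] ptr=7 lookahead=+ remaining=[+ id - id + id * num $]
Step 18: reduce E->E - T. Stack=[E] ptr=7 lookahead=+ remaining=[+ id - id + id * num $]
Step 19: shift +. Stack=[E +] ptr=8 lookahead=id remaining=[id - id + id * num $]
Step 20: shift id. Stack=[E + id] ptr=9 lookahead=- remaining=[- id + id * num $]
Step 21: reduce F->id. Stack=[E + F] ptr=9 lookahead=- remaining=[- id + id * num $]
Step 22: reduce T->F. Stack=[E + T] ptr=9 lookahead=- remaining=[- id + id * num $]
Step 23: reduce E->E + T. Stack=[E] ptr=9 lookahead=- remaining=[- id + id * num $]
Step 24: shift -. Stack=[E -] ptr=10 lookahead=id remaining=[id + id * num $]

Answer: shift -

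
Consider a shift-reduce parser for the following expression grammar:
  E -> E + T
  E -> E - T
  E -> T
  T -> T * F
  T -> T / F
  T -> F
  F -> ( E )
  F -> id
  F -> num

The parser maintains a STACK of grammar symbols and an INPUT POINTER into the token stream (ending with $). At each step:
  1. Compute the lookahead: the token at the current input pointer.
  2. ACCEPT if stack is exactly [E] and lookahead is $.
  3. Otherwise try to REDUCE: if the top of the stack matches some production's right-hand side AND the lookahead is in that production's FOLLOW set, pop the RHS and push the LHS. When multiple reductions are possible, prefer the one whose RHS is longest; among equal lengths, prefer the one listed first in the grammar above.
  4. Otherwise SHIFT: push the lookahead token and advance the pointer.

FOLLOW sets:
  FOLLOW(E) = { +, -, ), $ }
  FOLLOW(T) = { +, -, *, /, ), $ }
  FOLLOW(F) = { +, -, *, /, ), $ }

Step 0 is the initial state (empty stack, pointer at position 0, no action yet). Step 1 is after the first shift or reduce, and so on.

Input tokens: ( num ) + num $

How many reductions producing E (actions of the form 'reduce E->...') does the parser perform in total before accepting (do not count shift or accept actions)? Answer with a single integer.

Step 1: shift (. Stack=[(] ptr=1 lookahead=num remaining=[num ) + num $]
Step 2: shift num. Stack=[( num] ptr=2 lookahead=) remaining=[) + num $]
Step 3: reduce F->num. Stack=[( F] ptr=2 lookahead=) remaining=[) + num $]
Step 4: reduce T->F. Stack=[( T] ptr=2 lookahead=) remaining=[) + num $]
Step 5: reduce E->T. Stack=[( E] ptr=2 lookahead=) remaining=[) + num $]
Step 6: shift ). Stack=[( E )] ptr=3 lookahead=+ remaining=[+ num $]
Step 7: reduce F->( E ). Stack=[F] ptr=3 lookahead=+ remaining=[+ num $]
Step 8: reduce T->F. Stack=[T] ptr=3 lookahead=+ remaining=[+ num $]
Step 9: reduce E->T. Stack=[E] ptr=3 lookahead=+ remaining=[+ num $]
Step 10: shift +. Stack=[E +] ptr=4 lookahead=num remaining=[num $]
Step 11: shift num. Stack=[E + num] ptr=5 lookahead=$ remaining=[$]
Step 12: reduce F->num. Stack=[E + F] ptr=5 lookahead=$ remaining=[$]
Step 13: reduce T->F. Stack=[E + T] ptr=5 lookahead=$ remaining=[$]
Step 14: reduce E->E + T. Stack=[E] ptr=5 lookahead=$ remaining=[$]
Step 15: accept. Stack=[E] ptr=5 lookahead=$ remaining=[$]

Answer: 3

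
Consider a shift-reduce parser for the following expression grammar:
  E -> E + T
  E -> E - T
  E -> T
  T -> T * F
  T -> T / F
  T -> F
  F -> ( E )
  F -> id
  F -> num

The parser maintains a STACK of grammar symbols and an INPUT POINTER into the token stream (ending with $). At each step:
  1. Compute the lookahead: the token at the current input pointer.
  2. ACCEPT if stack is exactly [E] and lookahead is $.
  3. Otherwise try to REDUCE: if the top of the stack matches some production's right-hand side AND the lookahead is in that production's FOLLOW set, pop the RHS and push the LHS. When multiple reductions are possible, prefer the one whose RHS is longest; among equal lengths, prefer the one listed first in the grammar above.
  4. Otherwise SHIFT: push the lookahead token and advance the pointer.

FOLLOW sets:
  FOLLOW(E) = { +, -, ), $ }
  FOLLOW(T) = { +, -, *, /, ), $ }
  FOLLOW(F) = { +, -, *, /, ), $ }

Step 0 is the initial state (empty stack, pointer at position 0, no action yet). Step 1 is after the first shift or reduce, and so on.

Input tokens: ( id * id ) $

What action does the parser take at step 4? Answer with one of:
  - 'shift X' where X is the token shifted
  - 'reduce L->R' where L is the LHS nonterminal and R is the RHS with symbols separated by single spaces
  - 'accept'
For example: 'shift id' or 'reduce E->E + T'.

Step 1: shift (. Stack=[(] ptr=1 lookahead=id remaining=[id * id ) $]
Step 2: shift id. Stack=[( id] ptr=2 lookahead=* remaining=[* id ) $]
Step 3: reduce F->id. Stack=[( F] ptr=2 lookahead=* remaining=[* id ) $]
Step 4: reduce T->F. Stack=[( T] ptr=2 lookahead=* remaining=[* id ) $]

Answer: reduce T->F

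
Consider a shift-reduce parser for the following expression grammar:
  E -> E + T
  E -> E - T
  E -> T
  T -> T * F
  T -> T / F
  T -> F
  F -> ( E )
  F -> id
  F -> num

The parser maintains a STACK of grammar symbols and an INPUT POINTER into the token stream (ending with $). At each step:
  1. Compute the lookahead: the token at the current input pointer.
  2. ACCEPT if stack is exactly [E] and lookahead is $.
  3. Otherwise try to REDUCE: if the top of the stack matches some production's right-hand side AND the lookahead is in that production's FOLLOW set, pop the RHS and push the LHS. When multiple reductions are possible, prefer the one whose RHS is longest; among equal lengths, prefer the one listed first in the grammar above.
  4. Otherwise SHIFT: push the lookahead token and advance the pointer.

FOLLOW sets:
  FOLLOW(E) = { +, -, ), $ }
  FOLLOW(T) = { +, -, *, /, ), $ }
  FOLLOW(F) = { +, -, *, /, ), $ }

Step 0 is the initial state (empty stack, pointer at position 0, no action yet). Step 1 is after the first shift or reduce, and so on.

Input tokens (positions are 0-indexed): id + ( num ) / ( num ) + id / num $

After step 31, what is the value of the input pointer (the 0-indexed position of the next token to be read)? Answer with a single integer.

Step 1: shift id. Stack=[id] ptr=1 lookahead=+ remaining=[+ ( num ) / ( num ) + id / num $]
Step 2: reduce F->id. Stack=[F] ptr=1 lookahead=+ remaining=[+ ( num ) / ( num ) + id / num $]
Step 3: reduce T->F. Stack=[T] ptr=1 lookahead=+ remaining=[+ ( num ) / ( num ) + id / num $]
Step 4: reduce E->T. Stack=[E] ptr=1 lookahead=+ remaining=[+ ( num ) / ( num ) + id / num $]
Step 5: shift +. Stack=[E +] ptr=2 lookahead=( remaining=[( num ) / ( num ) + id / num $]
Step 6: shift (. Stack=[E + (] ptr=3 lookahead=num remaining=[num ) / ( num ) + id / num $]
Step 7: shift num. Stack=[E + ( num] ptr=4 lookahead=) remaining=[) / ( num ) + id / num $]
Step 8: reduce F->num. Stack=[E + ( F] ptr=4 lookahead=) remaining=[) / ( num ) + id / num $]
Step 9: reduce T->F. Stack=[E + ( T] ptr=4 lookahead=) remaining=[) / ( num ) + id / num $]
Step 10: reduce E->T. Stack=[E + ( E] ptr=4 lookahead=) remaining=[) / ( num ) + id / num $]
Step 11: shift ). Stack=[E + ( E )] ptr=5 lookahead=/ remaining=[/ ( num ) + id / num $]
Step 12: reduce F->( E ). Stack=[E + F] ptr=5 lookahead=/ remaining=[/ ( num ) + id / num $]
Step 13: reduce T->F. Stack=[E + T] ptr=5 lookahead=/ remaining=[/ ( num ) + id / num $]
Step 14: shift /. Stack=[E + T /] ptr=6 lookahead=( remaining=[( num ) + id / num $]
Step 15: shift (. Stack=[E + T / (] ptr=7 lookahead=num remaining=[num ) + id / num $]
Step 16: shift num. Stack=[E + T / ( num] ptr=8 lookahead=) remaining=[) + id / num $]
Step 17: reduce F->num. Stack=[E + T / ( F] ptr=8 lookahead=) remaining=[) + id / num $]
Step 18: reduce T->F. Stack=[E + T / ( T] ptr=8 lookahead=) remaining=[) + id / num $]
Step 19: reduce E->T. Stack=[E + T / ( E] ptr=8 lookahead=) remaining=[) + id / num $]
Step 20: shift ). Stack=[E + T / ( E )] ptr=9 lookahead=+ remaining=[+ id / num $]
Step 21: reduce F->( E ). Stack=[E + T / F] ptr=9 lookahead=+ remaining=[+ id / num $]
Step 22: reduce T->T / F. Stack=[E + T] ptr=9 lookahead=+ remaining=[+ id / num $]
Step 23: reduce E->E + T. Stack=[E] ptr=9 lookahead=+ remaining=[+ id / num $]
Step 24: shift +. Stack=[E +] ptr=10 lookahead=id remaining=[id / num $]
Step 25: shift id. Stack=[E + id] ptr=11 lookahead=/ remaining=[/ num $]
Step 26: reduce F->id. Stack=[E + F] ptr=11 lookahead=/ remaining=[/ num $]
Step 27: reduce T->F. Stack=[E + T] ptr=11 lookahead=/ remaining=[/ num $]
Step 28: shift /. Stack=[E + T /] ptr=12 lookahead=num remaining=[num $]
Step 29: shift num. Stack=[E + T / num] ptr=13 lookahead=$ remaining=[$]
Step 30: reduce F->num. Stack=[E + T / F] ptr=13 lookahead=$ remaining=[$]
Step 31: reduce T->T / F. Stack=[E + T] ptr=13 lookahead=$ remaining=[$]

Answer: 13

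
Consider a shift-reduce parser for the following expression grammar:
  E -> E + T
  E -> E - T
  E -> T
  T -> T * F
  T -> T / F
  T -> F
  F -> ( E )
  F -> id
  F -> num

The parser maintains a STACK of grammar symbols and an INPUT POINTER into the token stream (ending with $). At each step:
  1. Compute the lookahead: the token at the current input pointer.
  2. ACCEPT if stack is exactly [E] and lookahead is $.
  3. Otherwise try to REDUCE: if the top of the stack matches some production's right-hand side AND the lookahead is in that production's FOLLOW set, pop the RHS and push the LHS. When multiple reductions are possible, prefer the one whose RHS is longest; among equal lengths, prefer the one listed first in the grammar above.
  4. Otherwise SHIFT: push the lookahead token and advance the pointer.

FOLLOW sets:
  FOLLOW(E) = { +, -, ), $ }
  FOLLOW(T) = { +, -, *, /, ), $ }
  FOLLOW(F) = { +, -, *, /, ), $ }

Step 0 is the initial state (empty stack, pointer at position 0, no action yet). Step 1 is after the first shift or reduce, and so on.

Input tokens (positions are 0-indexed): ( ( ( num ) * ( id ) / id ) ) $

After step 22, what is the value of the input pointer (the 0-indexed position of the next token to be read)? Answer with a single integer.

Answer: 11

Derivation:
Step 1: shift (. Stack=[(] ptr=1 lookahead=( remaining=[( ( num ) * ( id ) / id ) ) $]
Step 2: shift (. Stack=[( (] ptr=2 lookahead=( remaining=[( num ) * ( id ) / id ) ) $]
Step 3: shift (. Stack=[( ( (] ptr=3 lookahead=num remaining=[num ) * ( id ) / id ) ) $]
Step 4: shift num. Stack=[( ( ( num] ptr=4 lookahead=) remaining=[) * ( id ) / id ) ) $]
Step 5: reduce F->num. Stack=[( ( ( F] ptr=4 lookahead=) remaining=[) * ( id ) / id ) ) $]
Step 6: reduce T->F. Stack=[( ( ( T] ptr=4 lookahead=) remaining=[) * ( id ) / id ) ) $]
Step 7: reduce E->T. Stack=[( ( ( E] ptr=4 lookahead=) remaining=[) * ( id ) / id ) ) $]
Step 8: shift ). Stack=[( ( ( E )] ptr=5 lookahead=* remaining=[* ( id ) / id ) ) $]
Step 9: reduce F->( E ). Stack=[( ( F] ptr=5 lookahead=* remaining=[* ( id ) / id ) ) $]
Step 10: reduce T->F. Stack=[( ( T] ptr=5 lookahead=* remaining=[* ( id ) / id ) ) $]
Step 11: shift *. Stack=[( ( T *] ptr=6 lookahead=( remaining=[( id ) / id ) ) $]
Step 12: shift (. Stack=[( ( T * (] ptr=7 lookahead=id remaining=[id ) / id ) ) $]
Step 13: shift id. Stack=[( ( T * ( id] ptr=8 lookahead=) remaining=[) / id ) ) $]
Step 14: reduce F->id. Stack=[( ( T * ( F] ptr=8 lookahead=) remaining=[) / id ) ) $]
Step 15: reduce T->F. Stack=[( ( T * ( T] ptr=8 lookahead=) remaining=[) / id ) ) $]
Step 16: reduce E->T. Stack=[( ( T * ( E] ptr=8 lookahead=) remaining=[) / id ) ) $]
Step 17: shift ). Stack=[( ( T * ( E )] ptr=9 lookahead=/ remaining=[/ id ) ) $]
Step 18: reduce F->( E ). Stack=[( ( T * F] ptr=9 lookahead=/ remaining=[/ id ) ) $]
Step 19: reduce T->T * F. Stack=[( ( T] ptr=9 lookahead=/ remaining=[/ id ) ) $]
Step 20: shift /. Stack=[( ( T /] ptr=10 lookahead=id remaining=[id ) ) $]
Step 21: shift id. Stack=[( ( T / id] ptr=11 lookahead=) remaining=[) ) $]
Step 22: reduce F->id. Stack=[( ( T / F] ptr=11 lookahead=) remaining=[) ) $]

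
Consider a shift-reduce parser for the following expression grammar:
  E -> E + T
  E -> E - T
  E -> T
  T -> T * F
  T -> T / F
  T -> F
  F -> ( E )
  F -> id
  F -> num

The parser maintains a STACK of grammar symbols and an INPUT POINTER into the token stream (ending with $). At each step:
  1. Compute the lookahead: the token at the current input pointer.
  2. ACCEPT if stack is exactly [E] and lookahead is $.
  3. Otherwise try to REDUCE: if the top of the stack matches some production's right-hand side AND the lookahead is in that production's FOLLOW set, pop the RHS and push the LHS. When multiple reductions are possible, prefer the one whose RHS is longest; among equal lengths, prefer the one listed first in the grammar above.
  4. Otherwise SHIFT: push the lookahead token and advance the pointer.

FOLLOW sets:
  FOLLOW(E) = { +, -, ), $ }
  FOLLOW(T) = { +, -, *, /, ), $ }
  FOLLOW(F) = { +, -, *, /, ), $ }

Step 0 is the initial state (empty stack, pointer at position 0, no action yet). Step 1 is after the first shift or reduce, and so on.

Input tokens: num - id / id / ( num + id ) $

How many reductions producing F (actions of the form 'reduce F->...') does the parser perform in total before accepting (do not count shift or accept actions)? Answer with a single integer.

Answer: 6

Derivation:
Step 1: shift num. Stack=[num] ptr=1 lookahead=- remaining=[- id / id / ( num + id ) $]
Step 2: reduce F->num. Stack=[F] ptr=1 lookahead=- remaining=[- id / id / ( num + id ) $]
Step 3: reduce T->F. Stack=[T] ptr=1 lookahead=- remaining=[- id / id / ( num + id ) $]
Step 4: reduce E->T. Stack=[E] ptr=1 lookahead=- remaining=[- id / id / ( num + id ) $]
Step 5: shift -. Stack=[E -] ptr=2 lookahead=id remaining=[id / id / ( num + id ) $]
Step 6: shift id. Stack=[E - id] ptr=3 lookahead=/ remaining=[/ id / ( num + id ) $]
Step 7: reduce F->id. Stack=[E - F] ptr=3 lookahead=/ remaining=[/ id / ( num + id ) $]
Step 8: reduce T->F. Stack=[E - T] ptr=3 lookahead=/ remaining=[/ id / ( num + id ) $]
Step 9: shift /. Stack=[E - T /] ptr=4 lookahead=id remaining=[id / ( num + id ) $]
Step 10: shift id. Stack=[E - T / id] ptr=5 lookahead=/ remaining=[/ ( num + id ) $]
Step 11: reduce F->id. Stack=[E - T / F] ptr=5 lookahead=/ remaining=[/ ( num + id ) $]
Step 12: reduce T->T / F. Stack=[E - T] ptr=5 lookahead=/ remaining=[/ ( num + id ) $]
Step 13: shift /. Stack=[E - T /] ptr=6 lookahead=( remaining=[( num + id ) $]
Step 14: shift (. Stack=[E - T / (] ptr=7 lookahead=num remaining=[num + id ) $]
Step 15: shift num. Stack=[E - T / ( num] ptr=8 lookahead=+ remaining=[+ id ) $]
Step 16: reduce F->num. Stack=[E - T / ( F] ptr=8 lookahead=+ remaining=[+ id ) $]
Step 17: reduce T->F. Stack=[E - T / ( T] ptr=8 lookahead=+ remaining=[+ id ) $]
Step 18: reduce E->T. Stack=[E - T / ( E] ptr=8 lookahead=+ remaining=[+ id ) $]
Step 19: shift +. Stack=[E - T / ( E +] ptr=9 lookahead=id remaining=[id ) $]
Step 20: shift id. Stack=[E - T / ( E + id] ptr=10 lookahead=) remaining=[) $]
Step 21: reduce F->id. Stack=[E - T / ( E + F] ptr=10 lookahead=) remaining=[) $]
Step 22: reduce T->F. Stack=[E - T / ( E + T] ptr=10 lookahead=) remaining=[) $]
Step 23: reduce E->E + T. Stack=[E - T / ( E] ptr=10 lookahead=) remaining=[) $]
Step 24: shift ). Stack=[E - T / ( E )] ptr=11 lookahead=$ remaining=[$]
Step 25: reduce F->( E ). Stack=[E - T / F] ptr=11 lookahead=$ remaining=[$]
Step 26: reduce T->T / F. Stack=[E - T] ptr=11 lookahead=$ remaining=[$]
Step 27: reduce E->E - T. Stack=[E] ptr=11 lookahead=$ remaining=[$]
Step 28: accept. Stack=[E] ptr=11 lookahead=$ remaining=[$]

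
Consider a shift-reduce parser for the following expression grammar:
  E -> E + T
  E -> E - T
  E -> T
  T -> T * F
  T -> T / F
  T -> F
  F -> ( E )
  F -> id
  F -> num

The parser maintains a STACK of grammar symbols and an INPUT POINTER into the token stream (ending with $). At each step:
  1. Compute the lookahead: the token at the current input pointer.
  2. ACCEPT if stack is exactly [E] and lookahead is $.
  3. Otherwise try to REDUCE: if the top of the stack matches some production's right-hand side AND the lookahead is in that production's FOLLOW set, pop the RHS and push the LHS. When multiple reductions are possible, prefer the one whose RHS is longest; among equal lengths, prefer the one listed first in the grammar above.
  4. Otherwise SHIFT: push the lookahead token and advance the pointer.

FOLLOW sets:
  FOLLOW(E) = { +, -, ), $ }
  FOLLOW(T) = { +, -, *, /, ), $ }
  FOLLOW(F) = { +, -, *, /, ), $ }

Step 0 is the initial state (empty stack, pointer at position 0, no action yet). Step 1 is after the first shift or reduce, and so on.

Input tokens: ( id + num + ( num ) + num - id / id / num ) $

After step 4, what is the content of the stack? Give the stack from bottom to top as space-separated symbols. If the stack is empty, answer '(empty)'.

Step 1: shift (. Stack=[(] ptr=1 lookahead=id remaining=[id + num + ( num ) + num - id / id / num ) $]
Step 2: shift id. Stack=[( id] ptr=2 lookahead=+ remaining=[+ num + ( num ) + num - id / id / num ) $]
Step 3: reduce F->id. Stack=[( F] ptr=2 lookahead=+ remaining=[+ num + ( num ) + num - id / id / num ) $]
Step 4: reduce T->F. Stack=[( T] ptr=2 lookahead=+ remaining=[+ num + ( num ) + num - id / id / num ) $]

Answer: ( T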